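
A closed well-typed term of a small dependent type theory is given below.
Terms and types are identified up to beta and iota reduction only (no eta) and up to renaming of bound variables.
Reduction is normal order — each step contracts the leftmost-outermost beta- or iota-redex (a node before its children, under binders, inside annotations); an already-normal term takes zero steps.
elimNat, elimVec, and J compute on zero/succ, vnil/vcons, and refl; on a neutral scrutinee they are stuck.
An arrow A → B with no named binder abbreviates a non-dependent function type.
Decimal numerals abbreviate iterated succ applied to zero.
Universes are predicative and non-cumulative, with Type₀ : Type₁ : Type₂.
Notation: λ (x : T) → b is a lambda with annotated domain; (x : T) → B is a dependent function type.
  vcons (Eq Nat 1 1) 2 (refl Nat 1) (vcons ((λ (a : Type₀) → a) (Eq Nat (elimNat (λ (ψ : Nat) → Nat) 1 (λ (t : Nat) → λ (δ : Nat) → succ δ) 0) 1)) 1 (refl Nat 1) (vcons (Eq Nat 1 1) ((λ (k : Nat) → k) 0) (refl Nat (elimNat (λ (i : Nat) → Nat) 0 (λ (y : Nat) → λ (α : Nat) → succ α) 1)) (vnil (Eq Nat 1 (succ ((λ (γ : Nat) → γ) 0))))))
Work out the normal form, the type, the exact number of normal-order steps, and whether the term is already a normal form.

resulting normal form:
  vcons (Eq Nat 1 1) 2 (refl Nat 1) (vcons (Eq Nat 1 1) 1 (refl Nat 1) (vcons (Eq Nat 1 1) 0 (refl Nat 1) (vnil (Eq Nat 1 1))))
type:
  Vec (Eq Nat 1 1) 3
normal-order step count: 8
started in normal form: no
first redex: a beta-redex


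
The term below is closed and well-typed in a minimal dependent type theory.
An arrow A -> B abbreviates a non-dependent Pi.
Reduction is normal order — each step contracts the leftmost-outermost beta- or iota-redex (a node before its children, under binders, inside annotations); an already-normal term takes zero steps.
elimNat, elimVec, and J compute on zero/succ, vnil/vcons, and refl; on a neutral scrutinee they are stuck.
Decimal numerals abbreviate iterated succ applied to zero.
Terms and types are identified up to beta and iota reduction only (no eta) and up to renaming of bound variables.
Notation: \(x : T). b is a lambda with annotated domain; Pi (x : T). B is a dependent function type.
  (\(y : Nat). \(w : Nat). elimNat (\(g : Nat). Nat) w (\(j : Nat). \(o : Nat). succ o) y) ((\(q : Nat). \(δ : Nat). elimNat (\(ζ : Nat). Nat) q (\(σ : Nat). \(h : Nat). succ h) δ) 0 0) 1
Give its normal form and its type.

normal form:
  1
the term's type:
  Nat
observation: the leftmost-outermost redex is a beta-redex, and normalization takes 6 steps.


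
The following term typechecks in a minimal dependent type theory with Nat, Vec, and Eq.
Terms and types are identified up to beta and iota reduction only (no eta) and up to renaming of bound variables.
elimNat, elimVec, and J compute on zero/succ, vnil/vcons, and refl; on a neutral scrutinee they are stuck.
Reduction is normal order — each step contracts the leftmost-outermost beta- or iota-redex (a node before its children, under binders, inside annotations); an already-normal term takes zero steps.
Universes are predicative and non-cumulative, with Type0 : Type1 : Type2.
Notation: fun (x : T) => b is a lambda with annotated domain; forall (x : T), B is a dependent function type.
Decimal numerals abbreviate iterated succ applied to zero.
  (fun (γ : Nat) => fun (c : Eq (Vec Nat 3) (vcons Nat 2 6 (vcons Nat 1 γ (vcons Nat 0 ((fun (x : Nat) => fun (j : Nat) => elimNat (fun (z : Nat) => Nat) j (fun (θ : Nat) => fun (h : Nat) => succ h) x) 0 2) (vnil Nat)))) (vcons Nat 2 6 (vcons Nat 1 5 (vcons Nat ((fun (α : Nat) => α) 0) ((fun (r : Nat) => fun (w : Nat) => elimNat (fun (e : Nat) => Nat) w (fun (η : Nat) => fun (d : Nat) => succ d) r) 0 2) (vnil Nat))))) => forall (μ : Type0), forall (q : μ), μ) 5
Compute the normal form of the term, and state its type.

normal form:
  fun (γ : Eq (Vec Nat 3) (vcons Nat 2 6 (vcons Nat 1 5 (vcons Nat 0 2 (vnil Nat)))) (vcons Nat 2 6 (vcons Nat 1 5 (vcons Nat 0 2 (vnil Nat))))) => forall (c : Type0), forall (x : c), c
type:
  forall (γ : Eq (Vec Nat 3) (vcons Nat 2 6 (vcons Nat 1 5 (vcons Nat 0 2 (vnil Nat)))) (vcons Nat 2 6 (vcons Nat 1 5 (vcons Nat 0 2 (vnil Nat))))), Type1
observation: the first redex contracted is a beta-redex; the normal form is reached in 8 normal-order steps.


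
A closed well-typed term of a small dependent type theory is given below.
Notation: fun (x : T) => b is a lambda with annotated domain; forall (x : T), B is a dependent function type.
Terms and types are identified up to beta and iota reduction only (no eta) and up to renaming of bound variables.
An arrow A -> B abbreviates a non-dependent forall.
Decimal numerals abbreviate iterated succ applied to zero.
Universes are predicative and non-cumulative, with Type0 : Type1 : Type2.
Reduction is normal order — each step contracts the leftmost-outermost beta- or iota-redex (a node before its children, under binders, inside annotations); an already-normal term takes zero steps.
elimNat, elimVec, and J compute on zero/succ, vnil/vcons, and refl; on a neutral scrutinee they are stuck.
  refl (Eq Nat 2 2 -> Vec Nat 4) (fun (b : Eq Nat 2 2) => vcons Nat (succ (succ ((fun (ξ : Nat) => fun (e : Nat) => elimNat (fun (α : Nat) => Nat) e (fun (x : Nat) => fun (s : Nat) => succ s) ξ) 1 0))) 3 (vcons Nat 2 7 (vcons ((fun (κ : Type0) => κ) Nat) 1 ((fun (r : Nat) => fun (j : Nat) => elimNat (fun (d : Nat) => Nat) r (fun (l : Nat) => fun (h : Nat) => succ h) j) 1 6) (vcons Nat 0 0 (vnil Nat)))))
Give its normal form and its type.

normal form:
  refl (Eq Nat 2 2 -> Vec Nat 4) (fun (b : Eq Nat 2 2) => vcons Nat 3 3 (vcons Nat 2 7 (vcons Nat 1 7 (vcons Nat 0 0 (vnil Nat)))))
inferred type:
  Eq (Eq Nat 2 2 -> Vec Nat 4) (fun (b : Eq Nat 2 2) => vcons Nat 3 3 (vcons Nat 2 7 (vcons Nat 1 7 (vcons Nat 0 0 (vnil Nat))))) (fun (ξ : Eq Nat 2 2) => vcons Nat 3 3 (vcons Nat 2 7 (vcons Nat 1 7 (vcons Nat 0 0 (vnil Nat)))))
observation: 28 normal-order steps separate the term from its normal form.


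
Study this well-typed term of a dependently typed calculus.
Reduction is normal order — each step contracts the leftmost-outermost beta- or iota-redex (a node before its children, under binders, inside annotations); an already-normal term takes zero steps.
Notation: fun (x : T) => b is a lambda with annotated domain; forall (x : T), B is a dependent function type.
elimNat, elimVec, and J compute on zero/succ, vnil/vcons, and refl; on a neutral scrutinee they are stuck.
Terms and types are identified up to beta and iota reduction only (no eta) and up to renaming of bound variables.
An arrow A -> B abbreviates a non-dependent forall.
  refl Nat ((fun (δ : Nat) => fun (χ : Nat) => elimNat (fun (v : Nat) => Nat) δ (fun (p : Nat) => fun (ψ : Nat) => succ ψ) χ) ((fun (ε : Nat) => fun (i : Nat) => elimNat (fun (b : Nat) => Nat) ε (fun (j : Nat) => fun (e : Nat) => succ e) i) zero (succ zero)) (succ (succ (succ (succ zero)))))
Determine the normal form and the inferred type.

normal form:
  refl Nat (succ (succ (succ (succ (succ zero)))))
type:
  Eq Nat (succ (succ (succ (succ (succ zero))))) (succ (succ (succ (succ (succ zero)))))


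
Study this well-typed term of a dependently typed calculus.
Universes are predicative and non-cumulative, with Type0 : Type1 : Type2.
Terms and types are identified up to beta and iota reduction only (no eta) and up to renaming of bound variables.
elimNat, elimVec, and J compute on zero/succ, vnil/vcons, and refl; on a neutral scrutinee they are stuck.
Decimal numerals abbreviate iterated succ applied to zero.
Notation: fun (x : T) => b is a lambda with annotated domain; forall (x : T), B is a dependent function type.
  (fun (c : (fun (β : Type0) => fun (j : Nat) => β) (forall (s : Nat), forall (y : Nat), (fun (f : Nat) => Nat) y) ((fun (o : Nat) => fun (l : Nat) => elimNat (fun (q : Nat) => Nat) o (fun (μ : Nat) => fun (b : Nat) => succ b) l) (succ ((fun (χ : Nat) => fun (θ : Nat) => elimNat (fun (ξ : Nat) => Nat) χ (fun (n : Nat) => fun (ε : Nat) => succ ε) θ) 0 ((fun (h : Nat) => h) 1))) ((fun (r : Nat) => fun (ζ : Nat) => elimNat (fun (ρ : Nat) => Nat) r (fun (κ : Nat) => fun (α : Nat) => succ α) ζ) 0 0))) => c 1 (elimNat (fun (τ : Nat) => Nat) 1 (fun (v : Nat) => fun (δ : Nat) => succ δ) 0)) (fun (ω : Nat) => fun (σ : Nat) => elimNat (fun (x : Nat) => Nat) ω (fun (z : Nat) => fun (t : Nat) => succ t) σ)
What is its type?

type:
  Nat


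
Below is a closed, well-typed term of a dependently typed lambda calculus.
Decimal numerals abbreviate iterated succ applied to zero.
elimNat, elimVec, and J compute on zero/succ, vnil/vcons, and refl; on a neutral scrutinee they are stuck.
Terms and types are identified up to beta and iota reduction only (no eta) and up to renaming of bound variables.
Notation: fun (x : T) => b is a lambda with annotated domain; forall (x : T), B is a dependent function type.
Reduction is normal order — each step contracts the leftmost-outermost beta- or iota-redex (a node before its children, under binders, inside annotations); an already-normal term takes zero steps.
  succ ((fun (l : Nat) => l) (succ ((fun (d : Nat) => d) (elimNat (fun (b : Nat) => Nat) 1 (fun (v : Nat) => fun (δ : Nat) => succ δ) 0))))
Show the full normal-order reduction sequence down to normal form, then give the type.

normal-order reduction sequence:
  succ ((fun (l : Nat) => l) (succ ((fun (d : Nat) => d) (elimNat (fun (b : Nat) => Nat) 1 (fun (v : Nat) => fun (δ : Nat) => succ δ) 0))))
  ~> succ (succ ((fun (l : Nat) => l) (elimNat (fun (d : Nat) => Nat) 1 (fun (b : Nat) => fun (v : Nat) => succ v) 0)))
  ~> succ (succ (elimNat (fun (l : Nat) => Nat) 1 (fun (d : Nat) => fun (b : Nat) => succ b) 0))
  ~> 3
inferred type:
  Nat


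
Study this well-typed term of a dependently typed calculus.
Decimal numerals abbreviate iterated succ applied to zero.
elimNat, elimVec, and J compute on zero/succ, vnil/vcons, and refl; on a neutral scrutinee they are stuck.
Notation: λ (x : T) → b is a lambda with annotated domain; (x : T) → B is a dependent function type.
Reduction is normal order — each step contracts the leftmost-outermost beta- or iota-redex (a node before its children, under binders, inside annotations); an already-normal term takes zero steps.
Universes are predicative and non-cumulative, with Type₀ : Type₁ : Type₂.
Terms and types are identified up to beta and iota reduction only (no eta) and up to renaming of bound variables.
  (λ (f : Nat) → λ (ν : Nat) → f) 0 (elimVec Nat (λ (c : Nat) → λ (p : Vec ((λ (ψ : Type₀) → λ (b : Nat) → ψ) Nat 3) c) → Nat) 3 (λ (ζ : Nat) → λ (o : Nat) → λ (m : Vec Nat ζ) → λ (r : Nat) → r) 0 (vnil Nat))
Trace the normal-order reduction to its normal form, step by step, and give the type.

normal-order reduction sequence:
  (λ (f : Nat) → λ (ν : Nat) → f) 0 (elimVec Nat (λ (c : Nat) → λ (p : Vec ((λ (ψ : Type₀) → λ (b : Nat) → ψ) Nat 3) c) → Nat) 3 (λ (ζ : Nat) → λ (o : Nat) → λ (m : Vec Nat ζ) → λ (r : Nat) → r) 0 (vnil Nat))
  ~> (λ (f : Nat) → 0) (elimVec Nat (λ (ν : Nat) → λ (c : Vec ((λ (p : Type₀) → λ (ψ : Nat) → p) Nat 3) ν) → Nat) 3 (λ (b : Nat) → λ (ζ : Nat) → λ (o : Vec Nat b) → λ (m : Nat) → m) 0 (vnil Nat))
  ~> 0
the term's type:
  Nat


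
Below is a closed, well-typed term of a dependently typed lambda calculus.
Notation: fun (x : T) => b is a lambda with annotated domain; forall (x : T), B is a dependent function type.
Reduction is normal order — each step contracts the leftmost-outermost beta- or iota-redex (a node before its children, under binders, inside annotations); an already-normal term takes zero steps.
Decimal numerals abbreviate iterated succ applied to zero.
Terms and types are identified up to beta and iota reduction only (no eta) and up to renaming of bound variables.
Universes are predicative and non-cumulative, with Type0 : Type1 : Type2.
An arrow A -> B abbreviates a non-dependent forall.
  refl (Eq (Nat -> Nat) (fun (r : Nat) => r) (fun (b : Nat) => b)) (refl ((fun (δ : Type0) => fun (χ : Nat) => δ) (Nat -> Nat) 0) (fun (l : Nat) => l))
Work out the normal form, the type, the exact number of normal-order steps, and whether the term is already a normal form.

reduced normal form:
  refl (Eq (Nat -> Nat) (fun (r : Nat) => r) (fun (b : Nat) => b)) (refl (Nat -> Nat) (fun (δ : Nat) => δ))
type:
  Eq (Eq (Nat -> Nat) (fun (r : Nat) => r) (fun (b : Nat) => b)) (refl (Nat -> Nat) (fun (δ : Nat) => δ)) (refl (Nat -> Nat) (fun (χ : Nat) => χ))
normal-order step count: 2
already normal: no
first contracted redex: a beta-redex


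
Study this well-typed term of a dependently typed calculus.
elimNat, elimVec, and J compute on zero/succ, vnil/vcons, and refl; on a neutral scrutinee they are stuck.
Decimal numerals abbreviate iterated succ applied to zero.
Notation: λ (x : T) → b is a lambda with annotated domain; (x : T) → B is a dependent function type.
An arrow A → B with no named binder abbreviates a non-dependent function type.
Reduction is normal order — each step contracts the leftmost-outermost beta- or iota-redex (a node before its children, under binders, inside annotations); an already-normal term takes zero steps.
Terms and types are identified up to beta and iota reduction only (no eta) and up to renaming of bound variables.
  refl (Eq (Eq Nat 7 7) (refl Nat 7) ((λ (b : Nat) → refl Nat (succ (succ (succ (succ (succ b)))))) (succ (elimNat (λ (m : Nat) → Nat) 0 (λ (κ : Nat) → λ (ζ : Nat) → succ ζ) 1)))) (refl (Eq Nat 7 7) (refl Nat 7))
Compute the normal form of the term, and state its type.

normal form:
  refl (Eq (Eq Nat 7 7) (refl Nat 7) (refl Nat 7)) (refl (Eq Nat 7 7) (refl Nat 7))
type:
  Eq (Eq (Eq Nat 7 7) (refl Nat 7) (refl Nat 7)) (refl (Eq Nat 7 7) (refl Nat 7)) (refl (Eq Nat 7 7) (refl Nat 7))
observation: normalization takes exactly 5 steps under the normal-order strategy.


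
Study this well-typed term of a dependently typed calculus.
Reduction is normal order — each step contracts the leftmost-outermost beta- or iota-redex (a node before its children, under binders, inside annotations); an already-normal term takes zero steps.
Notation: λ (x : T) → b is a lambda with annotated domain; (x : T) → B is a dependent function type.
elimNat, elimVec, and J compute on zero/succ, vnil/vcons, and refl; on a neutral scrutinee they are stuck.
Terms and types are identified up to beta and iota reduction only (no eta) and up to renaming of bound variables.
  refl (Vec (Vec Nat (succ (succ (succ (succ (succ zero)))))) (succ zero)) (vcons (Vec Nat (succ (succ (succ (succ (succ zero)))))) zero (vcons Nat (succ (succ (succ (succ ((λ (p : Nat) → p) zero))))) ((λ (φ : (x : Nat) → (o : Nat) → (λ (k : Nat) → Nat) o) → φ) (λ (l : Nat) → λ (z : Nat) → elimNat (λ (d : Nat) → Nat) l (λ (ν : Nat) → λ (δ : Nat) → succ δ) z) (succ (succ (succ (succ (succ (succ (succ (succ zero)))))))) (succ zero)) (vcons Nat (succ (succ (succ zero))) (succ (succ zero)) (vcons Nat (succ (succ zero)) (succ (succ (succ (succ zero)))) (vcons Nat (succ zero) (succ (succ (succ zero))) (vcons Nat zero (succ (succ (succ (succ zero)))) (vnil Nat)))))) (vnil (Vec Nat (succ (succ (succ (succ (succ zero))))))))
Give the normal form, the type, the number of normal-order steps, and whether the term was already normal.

normal form:
  refl (Vec (Vec Nat (succ (succ (succ (succ (succ zero)))))) (succ zero)) (vcons (Vec Nat (succ (succ (succ (succ (succ zero)))))) zero (vcons Nat (succ (succ (succ (succ zero)))) (succ (succ (succ (succ (succ (succ (succ (succ (succ zero))))))))) (vcons Nat (succ (succ (succ zero))) (succ (succ zero)) (vcons Nat (succ (succ zero)) (succ (succ (succ (succ zero)))) (vcons Nat (succ zero) (succ (succ (succ zero))) (vcons Nat zero (succ (succ (succ (succ zero)))) (vnil Nat)))))) (vnil (Vec Nat (succ (succ (succ (succ (succ zero))))))))
inferred type:
  Eq (Vec (Vec Nat (succ (succ (succ (succ (succ zero)))))) (succ zero)) (vcons (Vec Nat (succ (succ (succ (succ (succ zero)))))) zero (vcons Nat (succ (succ (succ (succ zero)))) (succ (succ (succ (succ (succ (succ (succ (succ (succ zero))))))))) (vcons Nat (succ (succ (succ zero))) (succ (succ zero)) (vcons Nat (succ (succ zero)) (succ (succ (succ (succ zero)))) (vcons Nat (succ zero) (succ (succ (succ zero))) (vcons Nat zero (succ (succ (succ (succ zero)))) (vnil Nat)))))) (vnil (Vec Nat (succ (succ (succ (succ (succ zero)))))))) (vcons (Vec Nat (succ (succ (succ (succ (succ zero)))))) zero (vcons Nat (succ (succ (succ (succ zero)))) (succ (succ (succ (succ (succ (succ (succ (succ (succ zero))))))))) (vcons Nat (succ (succ (succ zero))) (succ (succ zero)) (vcons Nat (succ (succ zero)) (succ (succ (succ (succ zero)))) (vcons Nat (succ zero) (succ (succ (succ zero))) (vcons Nat zero (succ (succ (succ (succ zero)))) (vnil Nat)))))) (vnil (Vec Nat (succ (succ (succ (succ (succ zero))))))))
reduction steps (normal order): 8
already normal: no
first contracted redex: a beta-redex


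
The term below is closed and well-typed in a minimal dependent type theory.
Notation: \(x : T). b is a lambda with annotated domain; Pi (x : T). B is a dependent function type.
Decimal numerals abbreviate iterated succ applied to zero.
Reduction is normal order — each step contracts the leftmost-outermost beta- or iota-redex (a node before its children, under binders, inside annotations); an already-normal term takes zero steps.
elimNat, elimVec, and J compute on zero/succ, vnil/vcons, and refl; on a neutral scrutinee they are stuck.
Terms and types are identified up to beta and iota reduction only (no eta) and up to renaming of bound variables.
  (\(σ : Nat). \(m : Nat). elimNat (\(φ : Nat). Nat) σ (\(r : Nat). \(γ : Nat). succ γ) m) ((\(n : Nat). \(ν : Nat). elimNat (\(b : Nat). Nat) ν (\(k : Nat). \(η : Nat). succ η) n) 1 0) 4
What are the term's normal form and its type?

reduced normal form:
  5
the term's type:
  Nat
observation: 21 normal-order steps separate the term from its normal form.


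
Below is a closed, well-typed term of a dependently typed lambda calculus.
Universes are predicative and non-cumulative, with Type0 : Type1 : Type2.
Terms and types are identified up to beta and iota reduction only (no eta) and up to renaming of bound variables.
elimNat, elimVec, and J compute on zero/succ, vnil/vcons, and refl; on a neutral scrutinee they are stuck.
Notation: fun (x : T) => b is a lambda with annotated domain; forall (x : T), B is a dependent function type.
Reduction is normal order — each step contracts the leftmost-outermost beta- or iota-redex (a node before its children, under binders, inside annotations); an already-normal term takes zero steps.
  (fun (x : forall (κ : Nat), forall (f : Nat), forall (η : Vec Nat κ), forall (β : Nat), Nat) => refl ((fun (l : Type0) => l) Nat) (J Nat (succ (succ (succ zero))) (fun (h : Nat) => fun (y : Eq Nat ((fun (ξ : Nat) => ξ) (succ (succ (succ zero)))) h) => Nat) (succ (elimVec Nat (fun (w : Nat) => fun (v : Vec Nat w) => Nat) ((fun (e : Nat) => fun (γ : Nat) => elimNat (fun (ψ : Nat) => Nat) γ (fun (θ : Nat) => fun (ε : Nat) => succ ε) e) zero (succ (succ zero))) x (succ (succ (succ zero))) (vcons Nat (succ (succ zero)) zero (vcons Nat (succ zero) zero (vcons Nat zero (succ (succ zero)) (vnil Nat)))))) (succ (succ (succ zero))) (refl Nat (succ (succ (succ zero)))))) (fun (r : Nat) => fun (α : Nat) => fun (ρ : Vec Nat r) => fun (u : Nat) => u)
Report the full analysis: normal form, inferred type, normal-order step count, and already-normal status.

reduced normal form:
  refl Nat (succ (succ (succ zero)))
type:
  Eq Nat (succ (succ (succ zero))) (succ (succ (succ zero)))
steps to reach normal form (normal order): 22
term was already normal: no
first contracted redex: a beta-redex


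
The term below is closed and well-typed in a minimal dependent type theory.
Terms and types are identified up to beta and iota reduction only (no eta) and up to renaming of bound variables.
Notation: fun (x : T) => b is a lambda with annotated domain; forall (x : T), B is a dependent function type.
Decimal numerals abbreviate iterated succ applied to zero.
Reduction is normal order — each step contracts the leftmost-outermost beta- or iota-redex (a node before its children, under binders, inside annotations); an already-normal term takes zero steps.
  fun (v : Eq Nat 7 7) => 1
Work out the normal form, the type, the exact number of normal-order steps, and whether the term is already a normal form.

normal form:
  fun (v : Eq Nat 7 7) => 1
type:
  forall (v : Eq Nat 7 7), Nat
normal-order step count: 0
already normal: yes


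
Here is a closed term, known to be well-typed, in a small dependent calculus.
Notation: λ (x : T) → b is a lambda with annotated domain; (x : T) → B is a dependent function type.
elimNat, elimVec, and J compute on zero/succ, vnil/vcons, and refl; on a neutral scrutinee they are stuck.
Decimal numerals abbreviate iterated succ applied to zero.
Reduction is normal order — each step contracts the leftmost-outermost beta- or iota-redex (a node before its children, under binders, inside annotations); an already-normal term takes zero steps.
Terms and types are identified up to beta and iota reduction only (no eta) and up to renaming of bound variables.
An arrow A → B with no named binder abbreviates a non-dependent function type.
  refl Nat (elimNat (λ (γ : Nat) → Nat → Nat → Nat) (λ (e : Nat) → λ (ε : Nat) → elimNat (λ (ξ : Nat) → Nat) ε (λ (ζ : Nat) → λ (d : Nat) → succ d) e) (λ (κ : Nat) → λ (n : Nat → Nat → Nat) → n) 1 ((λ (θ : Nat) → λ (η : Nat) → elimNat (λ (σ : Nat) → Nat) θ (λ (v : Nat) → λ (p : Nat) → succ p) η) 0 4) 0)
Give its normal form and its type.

reduced normal form:
  refl Nat 4
inferred type:
  Eq Nat 4 4


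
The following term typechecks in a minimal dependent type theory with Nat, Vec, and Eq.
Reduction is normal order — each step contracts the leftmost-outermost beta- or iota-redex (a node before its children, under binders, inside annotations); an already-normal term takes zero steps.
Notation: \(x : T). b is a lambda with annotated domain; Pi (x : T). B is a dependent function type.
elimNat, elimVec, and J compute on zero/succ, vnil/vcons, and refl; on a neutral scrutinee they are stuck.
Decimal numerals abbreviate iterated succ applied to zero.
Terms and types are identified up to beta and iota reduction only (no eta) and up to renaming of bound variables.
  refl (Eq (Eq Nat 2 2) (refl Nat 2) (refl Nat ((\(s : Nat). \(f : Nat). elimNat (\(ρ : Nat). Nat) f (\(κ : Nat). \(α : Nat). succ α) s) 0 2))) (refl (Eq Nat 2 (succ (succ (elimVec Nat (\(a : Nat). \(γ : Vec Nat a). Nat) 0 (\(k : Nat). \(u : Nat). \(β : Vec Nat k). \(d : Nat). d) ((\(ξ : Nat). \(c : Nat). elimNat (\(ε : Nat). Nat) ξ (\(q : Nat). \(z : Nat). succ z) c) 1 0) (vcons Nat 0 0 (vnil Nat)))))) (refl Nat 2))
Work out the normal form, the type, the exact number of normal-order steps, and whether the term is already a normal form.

resulting normal form:
  refl (Eq (Eq Nat 2 2) (refl Nat 2) (refl Nat 2)) (refl (Eq Nat 2 2) (refl Nat 2))
type:
  Eq (Eq (Eq Nat 2 2) (refl Nat 2) (refl Nat 2)) (refl (Eq Nat 2 2) (refl Nat 2)) (refl (Eq Nat 2 2) (refl Nat 2))
steps to reach normal form (normal order): 9
term was already normal: no
first contracted redex: a beta-redex


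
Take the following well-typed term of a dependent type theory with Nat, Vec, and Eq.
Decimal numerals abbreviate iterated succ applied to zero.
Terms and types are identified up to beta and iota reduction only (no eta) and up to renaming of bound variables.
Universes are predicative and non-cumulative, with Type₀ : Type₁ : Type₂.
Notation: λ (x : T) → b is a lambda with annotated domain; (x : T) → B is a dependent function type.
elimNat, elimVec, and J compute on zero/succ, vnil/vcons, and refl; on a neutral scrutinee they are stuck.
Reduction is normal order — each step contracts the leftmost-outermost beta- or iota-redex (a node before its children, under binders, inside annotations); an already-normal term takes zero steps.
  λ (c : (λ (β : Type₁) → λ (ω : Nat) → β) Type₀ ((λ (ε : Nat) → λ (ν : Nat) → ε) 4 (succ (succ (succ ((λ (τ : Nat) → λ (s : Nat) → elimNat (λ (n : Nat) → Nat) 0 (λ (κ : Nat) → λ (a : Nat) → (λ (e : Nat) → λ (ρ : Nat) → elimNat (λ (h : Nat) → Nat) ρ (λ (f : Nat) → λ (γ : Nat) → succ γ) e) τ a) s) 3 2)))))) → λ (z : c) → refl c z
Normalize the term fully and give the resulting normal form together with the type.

resulting normal form:
  λ (c : Type₀) → λ (β : c) → refl c β
type:
  (c : Type₀) → (β : c) → Eq c β β
observation: the first redex contracted is a beta-redex; the normal form is reached in 2 normal-order steps.


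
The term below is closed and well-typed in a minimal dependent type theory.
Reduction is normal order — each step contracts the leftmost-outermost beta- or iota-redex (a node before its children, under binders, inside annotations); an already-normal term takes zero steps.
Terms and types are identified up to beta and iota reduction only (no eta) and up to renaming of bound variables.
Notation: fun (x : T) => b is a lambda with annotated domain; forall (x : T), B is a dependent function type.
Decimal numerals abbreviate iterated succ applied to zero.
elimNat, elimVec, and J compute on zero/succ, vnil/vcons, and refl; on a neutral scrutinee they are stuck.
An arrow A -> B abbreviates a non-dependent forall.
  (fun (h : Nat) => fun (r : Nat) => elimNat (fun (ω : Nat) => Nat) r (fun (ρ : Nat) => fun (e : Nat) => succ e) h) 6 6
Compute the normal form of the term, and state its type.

resulting normal form:
  12
type:
  Nat


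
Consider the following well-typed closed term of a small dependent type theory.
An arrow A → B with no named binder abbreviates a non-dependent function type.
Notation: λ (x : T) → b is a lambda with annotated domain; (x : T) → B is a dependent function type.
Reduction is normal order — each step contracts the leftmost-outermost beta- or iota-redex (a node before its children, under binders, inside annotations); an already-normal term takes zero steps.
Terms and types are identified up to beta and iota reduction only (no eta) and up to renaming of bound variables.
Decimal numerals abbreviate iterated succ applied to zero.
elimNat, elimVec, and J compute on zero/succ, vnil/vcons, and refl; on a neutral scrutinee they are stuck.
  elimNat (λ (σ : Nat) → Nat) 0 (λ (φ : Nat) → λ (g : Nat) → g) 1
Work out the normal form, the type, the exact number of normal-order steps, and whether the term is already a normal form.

resulting normal form:
  0
the term's type:
  Nat
reduction steps (normal order): 4
term was already normal: no
first contracted redex: an elimNat iota-redex


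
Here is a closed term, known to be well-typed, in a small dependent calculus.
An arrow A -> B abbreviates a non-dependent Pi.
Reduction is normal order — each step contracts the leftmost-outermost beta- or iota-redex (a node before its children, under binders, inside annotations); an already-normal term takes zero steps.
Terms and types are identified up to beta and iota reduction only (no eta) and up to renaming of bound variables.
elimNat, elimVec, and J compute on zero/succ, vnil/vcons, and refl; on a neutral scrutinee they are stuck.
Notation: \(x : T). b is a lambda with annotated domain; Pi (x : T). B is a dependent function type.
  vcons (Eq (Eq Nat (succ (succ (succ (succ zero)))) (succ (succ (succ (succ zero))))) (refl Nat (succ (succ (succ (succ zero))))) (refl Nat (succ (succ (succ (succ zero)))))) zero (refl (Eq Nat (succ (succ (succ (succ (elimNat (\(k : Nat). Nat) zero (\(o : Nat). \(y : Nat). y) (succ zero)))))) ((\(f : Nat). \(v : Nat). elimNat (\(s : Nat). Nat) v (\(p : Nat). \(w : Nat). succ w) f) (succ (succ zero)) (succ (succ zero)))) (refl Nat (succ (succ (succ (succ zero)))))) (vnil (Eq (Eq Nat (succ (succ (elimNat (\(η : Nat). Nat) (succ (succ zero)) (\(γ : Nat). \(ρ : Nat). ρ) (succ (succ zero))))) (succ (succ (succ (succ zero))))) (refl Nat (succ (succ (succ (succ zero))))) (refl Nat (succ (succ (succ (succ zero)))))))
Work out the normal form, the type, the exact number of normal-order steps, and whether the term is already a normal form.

resulting normal form:
  vcons (Eq (Eq Nat (succ (succ (succ (succ zero)))) (succ (succ (succ (succ zero))))) (refl Nat (succ (succ (succ (succ zero))))) (refl Nat (succ (succ (succ (succ zero)))))) zero (refl (Eq Nat (succ (succ (succ (succ zero)))) (succ (succ (succ (succ zero))))) (refl Nat (succ (succ (succ (succ zero)))))) (vnil (Eq (Eq Nat (succ (succ (succ (succ zero)))) (succ (succ (succ (succ zero))))) (refl Nat (succ (succ (succ (succ zero))))) (refl Nat (succ (succ (succ (succ zero)))))))
type:
  Vec (Eq (Eq Nat (succ (succ (succ (succ zero)))) (succ (succ (succ (succ zero))))) (refl Nat (succ (succ (succ (succ zero))))) (refl Nat (succ (succ (succ (succ zero)))))) (succ zero)
steps to reach normal form (normal order): 20
term was already normal: no
first contracted redex: an elimNat iota-redex


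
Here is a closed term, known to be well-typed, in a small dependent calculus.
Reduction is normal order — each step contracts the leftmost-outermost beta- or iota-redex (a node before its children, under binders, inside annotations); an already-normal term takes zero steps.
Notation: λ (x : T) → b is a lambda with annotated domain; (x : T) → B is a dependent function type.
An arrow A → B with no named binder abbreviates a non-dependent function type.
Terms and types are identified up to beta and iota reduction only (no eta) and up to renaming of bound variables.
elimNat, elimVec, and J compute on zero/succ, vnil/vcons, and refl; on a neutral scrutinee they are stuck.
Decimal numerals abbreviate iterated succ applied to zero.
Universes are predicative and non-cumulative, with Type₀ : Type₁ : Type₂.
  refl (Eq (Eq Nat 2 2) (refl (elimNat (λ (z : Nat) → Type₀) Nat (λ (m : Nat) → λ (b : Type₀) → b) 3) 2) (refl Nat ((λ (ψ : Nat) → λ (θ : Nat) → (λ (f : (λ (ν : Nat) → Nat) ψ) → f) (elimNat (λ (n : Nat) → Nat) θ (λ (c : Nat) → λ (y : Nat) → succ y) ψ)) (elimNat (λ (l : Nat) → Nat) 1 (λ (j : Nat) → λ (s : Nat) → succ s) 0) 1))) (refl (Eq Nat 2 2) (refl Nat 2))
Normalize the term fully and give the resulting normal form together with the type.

resulting normal form:
  refl (Eq (Eq Nat 2 2) (refl Nat 2) (refl Nat 2)) (refl (Eq Nat 2 2) (refl Nat 2))
type:
  Eq (Eq (Eq Nat 2 2) (refl Nat 2) (refl Nat 2)) (refl (Eq Nat 2 2) (refl Nat 2)) (refl (Eq Nat 2 2) (refl Nat 2))
observation: contracting an elimNat iota-redex first, the term normalizes in 18 steps.


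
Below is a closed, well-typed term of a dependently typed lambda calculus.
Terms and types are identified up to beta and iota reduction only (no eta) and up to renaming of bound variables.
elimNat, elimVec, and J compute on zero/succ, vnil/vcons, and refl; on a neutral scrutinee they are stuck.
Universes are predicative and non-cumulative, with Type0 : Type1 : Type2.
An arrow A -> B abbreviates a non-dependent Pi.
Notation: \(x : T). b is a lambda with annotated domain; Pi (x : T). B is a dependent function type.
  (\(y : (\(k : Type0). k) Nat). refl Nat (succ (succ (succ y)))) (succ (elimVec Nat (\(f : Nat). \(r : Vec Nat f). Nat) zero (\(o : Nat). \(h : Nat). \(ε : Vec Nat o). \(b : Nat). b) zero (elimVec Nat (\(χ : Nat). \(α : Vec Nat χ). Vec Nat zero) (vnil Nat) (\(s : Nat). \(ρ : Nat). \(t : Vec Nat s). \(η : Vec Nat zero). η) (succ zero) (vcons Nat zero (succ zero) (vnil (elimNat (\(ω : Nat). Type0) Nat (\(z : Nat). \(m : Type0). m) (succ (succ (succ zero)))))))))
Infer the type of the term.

type:
  Eq Nat (succ (succ (succ (succ zero)))) (succ (succ (succ (succ zero))))


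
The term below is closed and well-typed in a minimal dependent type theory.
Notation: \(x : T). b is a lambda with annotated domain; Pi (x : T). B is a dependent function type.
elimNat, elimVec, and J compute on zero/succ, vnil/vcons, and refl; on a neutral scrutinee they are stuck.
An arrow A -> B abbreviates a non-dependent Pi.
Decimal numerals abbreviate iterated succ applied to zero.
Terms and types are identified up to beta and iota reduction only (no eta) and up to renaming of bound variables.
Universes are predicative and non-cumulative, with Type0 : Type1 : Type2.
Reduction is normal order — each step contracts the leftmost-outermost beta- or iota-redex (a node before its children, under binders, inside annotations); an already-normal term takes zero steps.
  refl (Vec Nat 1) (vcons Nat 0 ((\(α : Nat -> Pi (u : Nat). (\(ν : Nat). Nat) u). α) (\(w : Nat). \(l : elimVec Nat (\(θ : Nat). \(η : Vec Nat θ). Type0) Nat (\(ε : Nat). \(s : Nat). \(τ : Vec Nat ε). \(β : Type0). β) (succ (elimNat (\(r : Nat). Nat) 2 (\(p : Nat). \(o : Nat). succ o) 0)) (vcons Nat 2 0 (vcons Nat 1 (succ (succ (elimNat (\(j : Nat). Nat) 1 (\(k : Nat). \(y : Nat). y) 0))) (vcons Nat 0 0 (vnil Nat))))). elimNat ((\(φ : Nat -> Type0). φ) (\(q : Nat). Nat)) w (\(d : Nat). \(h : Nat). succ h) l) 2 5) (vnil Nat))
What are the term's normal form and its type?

resulting normal form:
  refl (Vec Nat 1) (vcons Nat 0 7 (vnil Nat))
type:
  Eq (Vec Nat 1) (vcons Nat 0 7 (vnil Nat)) (vcons Nat 0 7 (vnil Nat))
observation: contracting a beta-redex first, the term normalizes in 19 steps.


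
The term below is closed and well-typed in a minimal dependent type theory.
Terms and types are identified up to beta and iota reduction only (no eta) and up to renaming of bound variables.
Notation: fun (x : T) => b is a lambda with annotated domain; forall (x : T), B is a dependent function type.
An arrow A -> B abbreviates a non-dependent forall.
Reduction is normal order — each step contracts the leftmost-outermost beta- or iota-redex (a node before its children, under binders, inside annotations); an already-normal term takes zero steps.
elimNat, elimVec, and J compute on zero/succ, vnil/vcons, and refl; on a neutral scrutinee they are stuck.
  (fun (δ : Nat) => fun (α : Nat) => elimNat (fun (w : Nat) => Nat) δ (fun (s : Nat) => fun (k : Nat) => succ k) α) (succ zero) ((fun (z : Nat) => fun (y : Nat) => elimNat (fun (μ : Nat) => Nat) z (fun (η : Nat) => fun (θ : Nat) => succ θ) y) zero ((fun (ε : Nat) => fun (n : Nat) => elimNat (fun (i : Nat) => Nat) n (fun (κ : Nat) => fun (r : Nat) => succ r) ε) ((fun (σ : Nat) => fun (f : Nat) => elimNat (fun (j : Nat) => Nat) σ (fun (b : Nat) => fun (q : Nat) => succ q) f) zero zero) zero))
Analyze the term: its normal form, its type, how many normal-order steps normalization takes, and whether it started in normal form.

reduced normal form:
  succ zero
inferred type:
  Nat
reduction steps (normal order): 12
started in normal form: no
first redex: a beta-redex


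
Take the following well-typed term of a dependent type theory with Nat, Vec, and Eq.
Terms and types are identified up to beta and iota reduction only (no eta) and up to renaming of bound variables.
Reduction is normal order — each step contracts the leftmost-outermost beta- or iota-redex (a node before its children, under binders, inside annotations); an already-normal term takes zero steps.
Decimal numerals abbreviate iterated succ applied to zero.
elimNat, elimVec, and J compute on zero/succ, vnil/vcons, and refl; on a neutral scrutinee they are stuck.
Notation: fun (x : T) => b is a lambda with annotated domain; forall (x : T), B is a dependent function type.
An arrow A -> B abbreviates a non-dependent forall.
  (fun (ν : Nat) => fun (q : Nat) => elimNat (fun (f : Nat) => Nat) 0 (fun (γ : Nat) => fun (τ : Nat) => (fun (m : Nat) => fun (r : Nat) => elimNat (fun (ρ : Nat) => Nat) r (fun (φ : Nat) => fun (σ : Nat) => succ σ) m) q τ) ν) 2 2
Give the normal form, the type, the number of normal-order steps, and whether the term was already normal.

resulting normal form:
  4
inferred type:
  Nat
reduction steps (normal order): 27
term was already normal: no
first contracted redex: a beta-redex


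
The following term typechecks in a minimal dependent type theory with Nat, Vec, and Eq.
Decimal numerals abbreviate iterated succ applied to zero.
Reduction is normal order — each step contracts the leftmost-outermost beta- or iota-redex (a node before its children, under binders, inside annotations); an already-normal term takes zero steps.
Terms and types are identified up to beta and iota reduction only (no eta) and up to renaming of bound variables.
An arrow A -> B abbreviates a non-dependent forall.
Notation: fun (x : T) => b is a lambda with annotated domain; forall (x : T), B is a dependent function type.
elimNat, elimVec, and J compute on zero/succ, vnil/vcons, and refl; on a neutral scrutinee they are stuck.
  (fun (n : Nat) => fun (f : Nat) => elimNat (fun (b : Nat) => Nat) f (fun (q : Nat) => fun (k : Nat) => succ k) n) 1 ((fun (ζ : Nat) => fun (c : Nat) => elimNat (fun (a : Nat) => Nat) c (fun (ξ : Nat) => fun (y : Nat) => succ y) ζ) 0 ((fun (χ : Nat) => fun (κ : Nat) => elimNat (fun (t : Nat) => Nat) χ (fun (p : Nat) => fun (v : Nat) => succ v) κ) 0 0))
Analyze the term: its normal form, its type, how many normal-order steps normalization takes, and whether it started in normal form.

reduced normal form:
  1
the term's type:
  Nat
normal-order step count: 12
term was already normal: no
first redex: a beta-redex


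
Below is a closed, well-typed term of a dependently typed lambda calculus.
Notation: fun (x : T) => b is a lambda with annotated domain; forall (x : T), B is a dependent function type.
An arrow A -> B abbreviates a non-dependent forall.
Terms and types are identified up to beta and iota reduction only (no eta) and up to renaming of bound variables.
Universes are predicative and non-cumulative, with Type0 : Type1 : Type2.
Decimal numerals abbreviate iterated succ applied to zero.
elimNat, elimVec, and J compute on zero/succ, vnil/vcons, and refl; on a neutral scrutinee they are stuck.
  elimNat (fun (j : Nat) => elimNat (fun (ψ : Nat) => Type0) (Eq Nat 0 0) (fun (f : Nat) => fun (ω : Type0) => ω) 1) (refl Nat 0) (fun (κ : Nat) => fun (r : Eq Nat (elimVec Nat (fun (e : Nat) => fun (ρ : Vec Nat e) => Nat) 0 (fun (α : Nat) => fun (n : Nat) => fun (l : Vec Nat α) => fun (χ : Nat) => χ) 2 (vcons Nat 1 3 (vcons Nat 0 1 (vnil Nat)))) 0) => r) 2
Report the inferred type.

type:
  Eq Nat 0 0


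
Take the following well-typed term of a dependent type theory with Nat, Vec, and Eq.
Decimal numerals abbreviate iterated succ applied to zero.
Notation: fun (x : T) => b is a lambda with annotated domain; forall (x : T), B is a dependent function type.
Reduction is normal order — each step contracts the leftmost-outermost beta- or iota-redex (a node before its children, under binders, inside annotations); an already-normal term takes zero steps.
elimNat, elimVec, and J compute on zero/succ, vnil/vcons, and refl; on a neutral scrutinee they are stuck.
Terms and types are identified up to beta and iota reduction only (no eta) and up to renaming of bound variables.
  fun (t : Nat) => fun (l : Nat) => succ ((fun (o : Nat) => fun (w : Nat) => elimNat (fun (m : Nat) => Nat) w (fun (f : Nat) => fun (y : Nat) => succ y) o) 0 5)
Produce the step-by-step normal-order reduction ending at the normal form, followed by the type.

reduction (normal order):
  fun (t : Nat) => fun (l : Nat) => succ ((fun (o : Nat) => fun (w : Nat) => elimNat (fun (m : Nat) => Nat) w (fun (f : Nat) => fun (y : Nat) => succ y) o) 0 5)
  ~> fun (t : Nat) => fun (l : Nat) => succ ((fun (o : Nat) => elimNat (fun (w : Nat) => Nat) o (fun (m : Nat) => fun (f : Nat) => succ f) 0) 5)
  ~> fun (t : Nat) => fun (l : Nat) => succ (elimNat (fun (o : Nat) => Nat) 5 (fun (w : Nat) => fun (m : Nat) => succ m) 0)
  ~> fun (t : Nat) => fun (l : Nat) => 6
the term's type:
  forall (t : Nat), forall (l : Nat), Nat


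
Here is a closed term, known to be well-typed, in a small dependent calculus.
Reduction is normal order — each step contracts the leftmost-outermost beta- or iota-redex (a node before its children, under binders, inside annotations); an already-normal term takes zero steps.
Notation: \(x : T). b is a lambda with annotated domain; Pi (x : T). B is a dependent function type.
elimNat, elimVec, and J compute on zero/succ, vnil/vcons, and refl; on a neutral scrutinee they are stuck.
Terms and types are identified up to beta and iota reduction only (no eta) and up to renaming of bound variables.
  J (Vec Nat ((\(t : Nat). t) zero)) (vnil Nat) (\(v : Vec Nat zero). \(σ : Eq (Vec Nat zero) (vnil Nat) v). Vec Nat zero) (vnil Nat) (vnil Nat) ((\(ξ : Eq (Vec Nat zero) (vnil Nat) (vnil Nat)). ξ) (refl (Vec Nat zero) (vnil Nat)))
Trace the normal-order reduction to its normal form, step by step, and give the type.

normal-order reduction:
  J (Vec Nat ((\(t : Nat). t) zero)) (vnil Nat) (\(v : Vec Nat zero). \(σ : Eq (Vec Nat zero) (vnil Nat) v). Vec Nat zero) (vnil Nat) (vnil Nat) ((\(ξ : Eq (Vec Nat zero) (vnil Nat) (vnil Nat)). ξ) (refl (Vec Nat zero) (vnil Nat)))
  ~> J (Vec Nat zero) (vnil Nat) (\(t : Vec Nat zero). \(v : Eq (Vec Nat zero) (vnil Nat) t). Vec Nat zero) (vnil Nat) (vnil Nat) ((\(σ : Eq (Vec Nat zero) (vnil Nat) (vnil Nat)). σ) (refl (Vec Nat zero) (vnil Nat)))
  ~> J (Vec Nat zero) (vnil Nat) (\(t : Vec Nat zero). \(v : Eq (Vec Nat zero) (vnil Nat) t). Vec Nat zero) (vnil Nat) (vnil Nat) (refl (Vec Nat zero) (vnil Nat))
  ~> vnil Nat
type:
  Vec Nat zero
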